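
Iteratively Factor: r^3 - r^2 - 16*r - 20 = (r + 2)*(r^2 - 3*r - 10) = (r + 2)^2*(r - 5)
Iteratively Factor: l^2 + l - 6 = (l + 3)*(l - 2)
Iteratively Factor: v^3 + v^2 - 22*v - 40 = (v + 2)*(v^2 - v - 20) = (v - 5)*(v + 2)*(v + 4)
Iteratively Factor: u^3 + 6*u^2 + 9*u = (u + 3)*(u^2 + 3*u) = u*(u + 3)*(u + 3)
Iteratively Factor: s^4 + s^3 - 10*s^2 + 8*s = (s)*(s^3 + s^2 - 10*s + 8) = s*(s + 4)*(s^2 - 3*s + 2) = s*(s - 2)*(s + 4)*(s - 1)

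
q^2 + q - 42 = (q - 6)*(q + 7)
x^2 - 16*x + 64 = (x - 8)^2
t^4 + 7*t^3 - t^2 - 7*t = t*(t - 1)*(t + 1)*(t + 7)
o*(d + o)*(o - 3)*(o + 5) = d*o^3 + 2*d*o^2 - 15*d*o + o^4 + 2*o^3 - 15*o^2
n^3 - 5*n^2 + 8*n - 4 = (n - 2)^2*(n - 1)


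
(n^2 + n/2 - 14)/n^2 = (n^2 + n/2 - 14)/n^2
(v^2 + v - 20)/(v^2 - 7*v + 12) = (v + 5)/(v - 3)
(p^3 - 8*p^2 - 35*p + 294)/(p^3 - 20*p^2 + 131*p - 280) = (p^2 - p - 42)/(p^2 - 13*p + 40)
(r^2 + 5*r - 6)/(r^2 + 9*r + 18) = (r - 1)/(r + 3)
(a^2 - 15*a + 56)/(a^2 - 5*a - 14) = (a - 8)/(a + 2)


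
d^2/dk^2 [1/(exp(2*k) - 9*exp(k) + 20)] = ((9 - 4*exp(k))*(exp(2*k) - 9*exp(k) + 20) + 2*(2*exp(k) - 9)^2*exp(k))*exp(k)/(exp(2*k) - 9*exp(k) + 20)^3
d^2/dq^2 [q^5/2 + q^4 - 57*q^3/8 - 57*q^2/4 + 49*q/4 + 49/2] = 10*q^3 + 12*q^2 - 171*q/4 - 57/2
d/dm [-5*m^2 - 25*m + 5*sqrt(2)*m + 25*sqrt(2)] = -10*m - 25 + 5*sqrt(2)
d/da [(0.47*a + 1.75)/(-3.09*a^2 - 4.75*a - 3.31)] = (1.4523*a^2 + 10.815*a + 6.7568)/(9.5481*a^4 + 29.355*a^3 + 43.0183*a^2 + 31.445*a + 10.9561)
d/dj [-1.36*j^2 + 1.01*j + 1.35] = 1.01 - 2.72*j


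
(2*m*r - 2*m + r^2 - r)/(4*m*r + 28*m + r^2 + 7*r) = (2*m*r - 2*m + r^2 - r)/(4*m*r + 28*m + r^2 + 7*r)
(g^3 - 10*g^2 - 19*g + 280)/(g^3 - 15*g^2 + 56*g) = (g + 5)/g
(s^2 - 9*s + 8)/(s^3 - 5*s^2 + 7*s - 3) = (s - 8)/(s^2 - 4*s + 3)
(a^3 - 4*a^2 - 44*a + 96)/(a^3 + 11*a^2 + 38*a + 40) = (a^3 - 4*a^2 - 44*a + 96)/(a^3 + 11*a^2 + 38*a + 40)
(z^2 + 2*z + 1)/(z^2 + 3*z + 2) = (z + 1)/(z + 2)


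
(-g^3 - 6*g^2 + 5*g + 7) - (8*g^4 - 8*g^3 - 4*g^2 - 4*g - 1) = -8*g^4 + 7*g^3 - 2*g^2 + 9*g + 8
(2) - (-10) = 12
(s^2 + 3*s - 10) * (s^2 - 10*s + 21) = s^4 - 7*s^3 - 19*s^2 + 163*s - 210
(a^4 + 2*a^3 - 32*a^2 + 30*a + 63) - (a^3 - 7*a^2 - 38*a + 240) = a^4 + a^3 - 25*a^2 + 68*a - 177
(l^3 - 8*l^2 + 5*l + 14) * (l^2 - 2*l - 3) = l^5 - 10*l^4 + 18*l^3 + 28*l^2 - 43*l - 42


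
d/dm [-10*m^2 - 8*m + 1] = -20*m - 8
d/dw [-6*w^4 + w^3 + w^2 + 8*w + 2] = -24*w^3 + 3*w^2 + 2*w + 8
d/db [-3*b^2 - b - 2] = -6*b - 1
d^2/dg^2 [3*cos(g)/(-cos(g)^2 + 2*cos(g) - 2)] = 3*(-8*(cos(g) - 1)^2*sin(g)^2*cos(g) + (cos(g)^2 - 2*cos(g) + 2)^2*cos(g) + (cos(g)^2 - 2*cos(g) + 2)*(3*cos(2*g) - 2*cos(3*g) - 1))/(cos(g)^2 - 2*cos(g) + 2)^3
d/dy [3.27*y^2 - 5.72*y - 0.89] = 6.54*y - 5.72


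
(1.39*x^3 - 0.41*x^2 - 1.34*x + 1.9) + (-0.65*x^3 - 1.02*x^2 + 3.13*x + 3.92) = 0.74*x^3 - 1.43*x^2 + 1.79*x + 5.82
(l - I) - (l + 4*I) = -5*I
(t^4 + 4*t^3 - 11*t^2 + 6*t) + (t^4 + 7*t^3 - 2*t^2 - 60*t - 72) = 2*t^4 + 11*t^3 - 13*t^2 - 54*t - 72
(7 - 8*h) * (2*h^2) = -16*h^3 + 14*h^2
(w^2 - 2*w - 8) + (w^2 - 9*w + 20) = 2*w^2 - 11*w + 12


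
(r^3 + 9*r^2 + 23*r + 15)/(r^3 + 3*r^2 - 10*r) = (r^2 + 4*r + 3)/(r*(r - 2))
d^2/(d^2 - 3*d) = d/(d - 3)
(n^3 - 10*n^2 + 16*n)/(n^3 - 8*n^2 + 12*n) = (n - 8)/(n - 6)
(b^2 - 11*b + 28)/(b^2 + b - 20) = (b - 7)/(b + 5)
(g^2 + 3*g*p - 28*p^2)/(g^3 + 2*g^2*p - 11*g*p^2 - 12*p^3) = (g^2 + 3*g*p - 28*p^2)/(g^3 + 2*g^2*p - 11*g*p^2 - 12*p^3)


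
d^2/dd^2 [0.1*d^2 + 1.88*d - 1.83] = 0.200000000000000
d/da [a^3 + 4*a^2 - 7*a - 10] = 3*a^2 + 8*a - 7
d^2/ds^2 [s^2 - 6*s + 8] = 2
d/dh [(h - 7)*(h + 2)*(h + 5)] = 3*h^2 - 39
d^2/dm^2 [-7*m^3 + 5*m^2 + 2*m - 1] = 10 - 42*m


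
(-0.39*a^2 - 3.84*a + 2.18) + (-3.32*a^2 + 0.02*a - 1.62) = -3.71*a^2 - 3.82*a + 0.56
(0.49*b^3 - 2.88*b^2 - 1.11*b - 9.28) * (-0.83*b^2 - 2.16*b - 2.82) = -0.4067*b^5 + 1.332*b^4 + 5.7603*b^3 + 18.2216*b^2 + 23.175*b + 26.1696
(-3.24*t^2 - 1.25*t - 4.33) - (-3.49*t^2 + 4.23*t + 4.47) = 0.25*t^2 - 5.48*t - 8.8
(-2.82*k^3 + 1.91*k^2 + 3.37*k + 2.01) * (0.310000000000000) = -0.8742*k^3 + 0.5921*k^2 + 1.0447*k + 0.6231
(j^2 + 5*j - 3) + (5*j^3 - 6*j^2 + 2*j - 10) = 5*j^3 - 5*j^2 + 7*j - 13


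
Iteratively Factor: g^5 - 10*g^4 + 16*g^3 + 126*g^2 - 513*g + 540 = (g - 3)*(g^4 - 7*g^3 - 5*g^2 + 111*g - 180) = (g - 5)*(g - 3)*(g^3 - 2*g^2 - 15*g + 36) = (g - 5)*(g - 3)^2*(g^2 + g - 12) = (g - 5)*(g - 3)^3*(g + 4)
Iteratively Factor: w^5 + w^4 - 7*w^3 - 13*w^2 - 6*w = (w - 3)*(w^4 + 4*w^3 + 5*w^2 + 2*w) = (w - 3)*(w + 2)*(w^3 + 2*w^2 + w) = w*(w - 3)*(w + 2)*(w^2 + 2*w + 1) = w*(w - 3)*(w + 1)*(w + 2)*(w + 1)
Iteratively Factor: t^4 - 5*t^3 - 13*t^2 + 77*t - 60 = (t - 5)*(t^3 - 13*t + 12) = (t - 5)*(t - 3)*(t^2 + 3*t - 4) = (t - 5)*(t - 3)*(t + 4)*(t - 1)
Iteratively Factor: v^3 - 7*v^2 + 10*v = (v)*(v^2 - 7*v + 10) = v*(v - 2)*(v - 5)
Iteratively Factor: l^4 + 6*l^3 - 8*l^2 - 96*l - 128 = (l + 2)*(l^3 + 4*l^2 - 16*l - 64) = (l + 2)*(l + 4)*(l^2 - 16) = (l + 2)*(l + 4)^2*(l - 4)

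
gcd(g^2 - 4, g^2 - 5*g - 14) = g + 2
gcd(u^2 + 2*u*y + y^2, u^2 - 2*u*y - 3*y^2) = u + y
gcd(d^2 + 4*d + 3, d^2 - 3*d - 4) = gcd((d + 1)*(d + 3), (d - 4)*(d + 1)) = d + 1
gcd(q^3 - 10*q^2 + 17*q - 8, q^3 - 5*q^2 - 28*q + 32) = q^2 - 9*q + 8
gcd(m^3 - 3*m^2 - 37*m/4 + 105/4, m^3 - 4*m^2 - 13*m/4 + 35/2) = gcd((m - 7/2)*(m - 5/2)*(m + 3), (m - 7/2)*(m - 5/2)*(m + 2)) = m^2 - 6*m + 35/4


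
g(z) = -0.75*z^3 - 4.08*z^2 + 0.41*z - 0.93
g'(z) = -2.25*z^2 - 8.16*z + 0.41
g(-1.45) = -7.82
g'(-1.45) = 7.51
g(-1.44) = -7.74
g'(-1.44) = 7.49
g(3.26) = -68.94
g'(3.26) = -50.10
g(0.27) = -1.13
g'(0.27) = -1.96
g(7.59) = -560.79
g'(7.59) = -191.14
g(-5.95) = 10.17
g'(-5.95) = -30.69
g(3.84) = -101.98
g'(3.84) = -64.10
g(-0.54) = -2.22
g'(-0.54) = 4.16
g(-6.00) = 11.73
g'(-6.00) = -31.63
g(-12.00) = 702.63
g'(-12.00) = -225.67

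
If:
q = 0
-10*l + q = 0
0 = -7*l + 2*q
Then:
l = 0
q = 0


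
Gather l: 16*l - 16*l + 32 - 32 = 0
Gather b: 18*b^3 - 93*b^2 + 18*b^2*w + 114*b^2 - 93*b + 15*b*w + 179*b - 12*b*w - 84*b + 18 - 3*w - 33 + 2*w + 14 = 18*b^3 + b^2*(18*w + 21) + b*(3*w + 2) - w - 1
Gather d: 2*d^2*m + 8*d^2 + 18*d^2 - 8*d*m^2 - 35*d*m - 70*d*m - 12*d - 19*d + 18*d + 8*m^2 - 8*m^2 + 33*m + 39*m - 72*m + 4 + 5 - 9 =d^2*(2*m + 26) + d*(-8*m^2 - 105*m - 13)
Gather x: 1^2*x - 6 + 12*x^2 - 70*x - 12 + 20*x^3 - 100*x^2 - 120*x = 20*x^3 - 88*x^2 - 189*x - 18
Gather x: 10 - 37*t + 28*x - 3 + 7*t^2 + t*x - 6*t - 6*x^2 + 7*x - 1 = 7*t^2 - 43*t - 6*x^2 + x*(t + 35) + 6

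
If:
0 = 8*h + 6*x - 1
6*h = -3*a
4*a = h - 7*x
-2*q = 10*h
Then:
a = -7/55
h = 7/110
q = -7/22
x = 9/110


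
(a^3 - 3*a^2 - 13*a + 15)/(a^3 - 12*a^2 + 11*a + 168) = (a^2 - 6*a + 5)/(a^2 - 15*a + 56)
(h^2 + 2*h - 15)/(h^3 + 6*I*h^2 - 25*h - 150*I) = (h - 3)/(h^2 + h*(-5 + 6*I) - 30*I)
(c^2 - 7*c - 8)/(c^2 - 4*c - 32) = (c + 1)/(c + 4)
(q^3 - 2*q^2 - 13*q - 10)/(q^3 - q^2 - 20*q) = (q^2 + 3*q + 2)/(q*(q + 4))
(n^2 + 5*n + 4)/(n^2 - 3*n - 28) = (n + 1)/(n - 7)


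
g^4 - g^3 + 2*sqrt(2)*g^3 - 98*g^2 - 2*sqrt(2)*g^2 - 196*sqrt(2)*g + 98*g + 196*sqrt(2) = (g - 1)*(g - 7*sqrt(2))*(g + 2*sqrt(2))*(g + 7*sqrt(2))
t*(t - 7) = t^2 - 7*t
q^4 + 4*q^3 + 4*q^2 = q^2*(q + 2)^2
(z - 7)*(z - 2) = z^2 - 9*z + 14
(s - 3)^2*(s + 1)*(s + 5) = s^4 - 22*s^2 + 24*s + 45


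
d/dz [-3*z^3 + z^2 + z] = -9*z^2 + 2*z + 1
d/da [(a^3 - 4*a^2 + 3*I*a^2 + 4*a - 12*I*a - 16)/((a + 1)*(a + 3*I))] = (a^4 + a^3*(2 + 6*I) + a^2*(-17 + 12*I) + a*(14 - 24*I) + 52 + 60*I)/(a^4 + a^3*(2 + 6*I) + a^2*(-8 + 12*I) + a*(-18 + 6*I) - 9)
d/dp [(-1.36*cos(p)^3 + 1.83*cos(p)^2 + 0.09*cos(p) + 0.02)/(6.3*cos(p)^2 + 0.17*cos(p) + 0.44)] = (8.568*cos(p)^4 + 0.462399999999999*cos(p)^3 + 2.0511*cos(p)^2 - 1.3584*cos(p) - 0.0362)*sin(p)/(39.69*cos(p)^4 + 2.142*cos(p)^3 + 5.5729*cos(p)^2 + 0.1496*cos(p) + 0.1936)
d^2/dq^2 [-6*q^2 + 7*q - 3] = -12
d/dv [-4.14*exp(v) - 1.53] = -4.14*exp(v)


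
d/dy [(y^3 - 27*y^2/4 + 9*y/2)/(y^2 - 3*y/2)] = (8*y^2 - 24*y + 45)/(2*(4*y^2 - 12*y + 9))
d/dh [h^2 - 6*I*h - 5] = 2*h - 6*I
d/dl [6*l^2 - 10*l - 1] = 12*l - 10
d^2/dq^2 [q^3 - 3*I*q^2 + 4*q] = 6*q - 6*I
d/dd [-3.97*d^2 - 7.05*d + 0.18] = -7.94*d - 7.05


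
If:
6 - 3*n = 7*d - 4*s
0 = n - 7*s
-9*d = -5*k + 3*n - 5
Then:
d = 6/7 - 17*s/7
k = 19/35 - 6*s/35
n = 7*s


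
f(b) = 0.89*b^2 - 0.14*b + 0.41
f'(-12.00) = -21.50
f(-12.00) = 130.25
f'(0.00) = -0.14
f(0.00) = 0.41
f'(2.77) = 4.79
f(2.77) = 6.85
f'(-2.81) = -5.14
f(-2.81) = 7.83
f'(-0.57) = -1.15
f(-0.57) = 0.78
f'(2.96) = 5.13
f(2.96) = 7.79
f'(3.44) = 5.98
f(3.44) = 10.46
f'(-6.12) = -11.03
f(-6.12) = 34.60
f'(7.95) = 14.01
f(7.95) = 55.55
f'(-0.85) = -1.65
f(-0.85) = 1.17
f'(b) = 1.78*b - 0.14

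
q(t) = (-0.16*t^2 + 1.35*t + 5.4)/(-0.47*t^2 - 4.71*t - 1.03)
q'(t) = (1.35 - 0.32*t)/(-0.47*t^2 - 4.71*t - 1.03) + (0.94*t + 4.71)*(-0.16*t^2 + 1.35*t + 5.4)/(-0.47*t^2 - 4.71*t - 1.03)^2 = (1.3881*t^2 + 5.4056*t + 24.0435)/(0.2209*t^4 + 4.4274*t^3 + 23.1523*t^2 + 9.7026*t + 1.0609)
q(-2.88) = 0.02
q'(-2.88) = 0.27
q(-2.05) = 0.29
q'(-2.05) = 0.42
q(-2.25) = 0.22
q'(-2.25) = 0.37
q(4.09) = -0.29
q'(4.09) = 0.09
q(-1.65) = 0.50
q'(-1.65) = 0.63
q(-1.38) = 0.71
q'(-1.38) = 0.92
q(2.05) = -0.59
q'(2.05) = 0.26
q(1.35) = -0.84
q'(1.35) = 0.50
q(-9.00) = -5.99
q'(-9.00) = 8.11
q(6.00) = -0.17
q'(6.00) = 0.05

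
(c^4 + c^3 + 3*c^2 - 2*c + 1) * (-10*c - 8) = -10*c^5 - 18*c^4 - 38*c^3 - 4*c^2 + 6*c - 8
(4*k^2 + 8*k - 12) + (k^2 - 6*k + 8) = 5*k^2 + 2*k - 4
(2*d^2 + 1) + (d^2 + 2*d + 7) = 3*d^2 + 2*d + 8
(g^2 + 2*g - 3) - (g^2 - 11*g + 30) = 13*g - 33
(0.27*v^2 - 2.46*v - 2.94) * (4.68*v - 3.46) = 1.2636*v^3 - 12.447*v^2 - 5.2476*v + 10.1724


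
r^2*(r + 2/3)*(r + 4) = r^4 + 14*r^3/3 + 8*r^2/3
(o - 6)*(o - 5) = o^2 - 11*o + 30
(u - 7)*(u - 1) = u^2 - 8*u + 7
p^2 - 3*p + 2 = (p - 2)*(p - 1)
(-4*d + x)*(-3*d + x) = 12*d^2 - 7*d*x + x^2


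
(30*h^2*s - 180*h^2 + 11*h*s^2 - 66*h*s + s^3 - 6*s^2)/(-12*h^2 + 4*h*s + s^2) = (5*h*s - 30*h + s^2 - 6*s)/(-2*h + s)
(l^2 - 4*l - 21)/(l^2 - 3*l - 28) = (l + 3)/(l + 4)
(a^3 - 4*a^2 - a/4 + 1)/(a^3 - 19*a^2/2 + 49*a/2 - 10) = (a + 1/2)/(a - 5)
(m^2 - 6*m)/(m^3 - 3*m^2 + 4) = m*(m - 6)/(m^3 - 3*m^2 + 4)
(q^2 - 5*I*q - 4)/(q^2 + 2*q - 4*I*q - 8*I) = (q - I)/(q + 2)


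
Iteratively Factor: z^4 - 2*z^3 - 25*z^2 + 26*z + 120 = (z - 5)*(z^3 + 3*z^2 - 10*z - 24) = (z - 5)*(z + 2)*(z^2 + z - 12) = (z - 5)*(z - 3)*(z + 2)*(z + 4)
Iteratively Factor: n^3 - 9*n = (n - 3)*(n^2 + 3*n) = n*(n - 3)*(n + 3)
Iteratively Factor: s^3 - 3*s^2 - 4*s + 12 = (s - 2)*(s^2 - s - 6) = (s - 2)*(s + 2)*(s - 3)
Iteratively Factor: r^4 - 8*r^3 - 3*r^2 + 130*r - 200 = (r - 5)*(r^3 - 3*r^2 - 18*r + 40) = (r - 5)^2*(r^2 + 2*r - 8) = (r - 5)^2*(r + 4)*(r - 2)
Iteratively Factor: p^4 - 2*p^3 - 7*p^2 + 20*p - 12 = (p - 1)*(p^3 - p^2 - 8*p + 12) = (p - 2)*(p - 1)*(p^2 + p - 6) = (p - 2)^2*(p - 1)*(p + 3)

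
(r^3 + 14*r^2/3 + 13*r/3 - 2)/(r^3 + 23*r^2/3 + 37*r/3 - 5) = (r + 2)/(r + 5)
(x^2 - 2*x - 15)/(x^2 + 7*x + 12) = (x - 5)/(x + 4)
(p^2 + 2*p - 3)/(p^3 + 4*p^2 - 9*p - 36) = (p - 1)/(p^2 + p - 12)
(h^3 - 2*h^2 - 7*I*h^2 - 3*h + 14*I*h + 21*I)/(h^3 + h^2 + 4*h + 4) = (h^2 - h*(3 + 7*I) + 21*I)/(h^2 + 4)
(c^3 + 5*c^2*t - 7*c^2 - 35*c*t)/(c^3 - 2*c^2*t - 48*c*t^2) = (-c^2 - 5*c*t + 7*c + 35*t)/(-c^2 + 2*c*t + 48*t^2)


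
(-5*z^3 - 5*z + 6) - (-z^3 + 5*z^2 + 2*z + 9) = -4*z^3 - 5*z^2 - 7*z - 3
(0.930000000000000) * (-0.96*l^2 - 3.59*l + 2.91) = -0.8928*l^2 - 3.3387*l + 2.7063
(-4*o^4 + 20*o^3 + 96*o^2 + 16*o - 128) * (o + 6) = -4*o^5 - 4*o^4 + 216*o^3 + 592*o^2 - 32*o - 768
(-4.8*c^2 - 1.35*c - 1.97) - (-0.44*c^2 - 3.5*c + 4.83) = -4.36*c^2 + 2.15*c - 6.8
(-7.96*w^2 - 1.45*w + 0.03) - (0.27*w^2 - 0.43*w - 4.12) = -8.23*w^2 - 1.02*w + 4.15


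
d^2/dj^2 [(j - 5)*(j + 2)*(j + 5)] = 6*j + 4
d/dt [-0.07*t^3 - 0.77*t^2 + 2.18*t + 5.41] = -0.21*t^2 - 1.54*t + 2.18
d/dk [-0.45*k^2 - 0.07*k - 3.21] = -0.9*k - 0.07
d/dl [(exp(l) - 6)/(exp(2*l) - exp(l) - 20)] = (-(exp(l) - 6)*(2*exp(l) - 1) + exp(2*l) - exp(l) - 20)*exp(l)/(-exp(2*l) + exp(l) + 20)^2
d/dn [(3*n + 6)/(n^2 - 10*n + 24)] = 3*(n^2 - 10*n - 2*(n - 5)*(n + 2) + 24)/(n^2 - 10*n + 24)^2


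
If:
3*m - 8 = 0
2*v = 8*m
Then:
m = 8/3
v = 32/3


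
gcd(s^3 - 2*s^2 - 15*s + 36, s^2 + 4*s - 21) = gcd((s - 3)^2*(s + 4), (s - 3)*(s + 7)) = s - 3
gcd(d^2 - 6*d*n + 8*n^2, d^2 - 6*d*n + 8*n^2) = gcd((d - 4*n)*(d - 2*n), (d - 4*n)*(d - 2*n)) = d^2 - 6*d*n + 8*n^2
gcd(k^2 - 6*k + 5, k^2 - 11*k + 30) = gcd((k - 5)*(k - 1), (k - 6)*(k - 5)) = k - 5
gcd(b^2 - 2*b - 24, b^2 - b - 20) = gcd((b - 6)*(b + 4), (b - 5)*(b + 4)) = b + 4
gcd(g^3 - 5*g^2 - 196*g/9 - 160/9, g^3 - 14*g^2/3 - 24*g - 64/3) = g^2 - 20*g/3 - 32/3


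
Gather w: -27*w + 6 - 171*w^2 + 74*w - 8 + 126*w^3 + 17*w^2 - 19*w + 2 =126*w^3 - 154*w^2 + 28*w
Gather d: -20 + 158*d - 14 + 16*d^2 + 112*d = 16*d^2 + 270*d - 34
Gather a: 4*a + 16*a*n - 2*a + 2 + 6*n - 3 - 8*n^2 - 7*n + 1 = a*(16*n + 2) - 8*n^2 - n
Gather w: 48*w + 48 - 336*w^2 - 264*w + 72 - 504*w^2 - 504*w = -840*w^2 - 720*w + 120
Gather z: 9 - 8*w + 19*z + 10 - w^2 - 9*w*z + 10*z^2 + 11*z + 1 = -w^2 - 8*w + 10*z^2 + z*(30 - 9*w) + 20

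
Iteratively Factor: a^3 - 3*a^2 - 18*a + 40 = (a - 2)*(a^2 - a - 20) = (a - 2)*(a + 4)*(a - 5)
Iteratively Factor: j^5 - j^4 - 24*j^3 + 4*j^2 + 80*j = (j + 4)*(j^4 - 5*j^3 - 4*j^2 + 20*j) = (j - 5)*(j + 4)*(j^3 - 4*j) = j*(j - 5)*(j + 4)*(j^2 - 4) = j*(j - 5)*(j + 2)*(j + 4)*(j - 2)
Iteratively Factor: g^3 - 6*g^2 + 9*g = (g - 3)*(g^2 - 3*g) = g*(g - 3)*(g - 3)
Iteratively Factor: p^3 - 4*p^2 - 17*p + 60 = (p - 3)*(p^2 - p - 20) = (p - 3)*(p + 4)*(p - 5)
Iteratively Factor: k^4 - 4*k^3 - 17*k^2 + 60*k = (k)*(k^3 - 4*k^2 - 17*k + 60) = k*(k - 3)*(k^2 - k - 20) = k*(k - 5)*(k - 3)*(k + 4)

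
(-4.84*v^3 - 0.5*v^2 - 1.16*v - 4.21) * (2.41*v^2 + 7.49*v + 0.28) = -11.6644*v^5 - 37.4566*v^4 - 7.8958*v^3 - 18.9745*v^2 - 31.8577*v - 1.1788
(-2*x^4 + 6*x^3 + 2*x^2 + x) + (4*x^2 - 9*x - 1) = -2*x^4 + 6*x^3 + 6*x^2 - 8*x - 1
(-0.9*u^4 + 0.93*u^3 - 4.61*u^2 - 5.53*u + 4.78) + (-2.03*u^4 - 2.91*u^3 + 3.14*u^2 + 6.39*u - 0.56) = -2.93*u^4 - 1.98*u^3 - 1.47*u^2 + 0.859999999999999*u + 4.22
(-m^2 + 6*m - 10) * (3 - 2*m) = 2*m^3 - 15*m^2 + 38*m - 30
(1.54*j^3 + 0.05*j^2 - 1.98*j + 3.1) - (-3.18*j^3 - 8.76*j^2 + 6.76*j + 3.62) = 4.72*j^3 + 8.81*j^2 - 8.74*j - 0.52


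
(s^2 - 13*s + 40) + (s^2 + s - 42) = 2*s^2 - 12*s - 2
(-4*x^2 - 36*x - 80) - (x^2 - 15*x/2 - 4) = -5*x^2 - 57*x/2 - 76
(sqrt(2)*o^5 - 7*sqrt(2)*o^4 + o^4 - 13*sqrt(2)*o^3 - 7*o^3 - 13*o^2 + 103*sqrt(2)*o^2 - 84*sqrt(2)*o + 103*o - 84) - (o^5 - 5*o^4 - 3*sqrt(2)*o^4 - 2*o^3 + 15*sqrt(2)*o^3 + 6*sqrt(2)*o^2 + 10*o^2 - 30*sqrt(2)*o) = -o^5 + sqrt(2)*o^5 - 4*sqrt(2)*o^4 + 6*o^4 - 28*sqrt(2)*o^3 - 5*o^3 - 23*o^2 + 97*sqrt(2)*o^2 - 54*sqrt(2)*o + 103*o - 84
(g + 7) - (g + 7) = 0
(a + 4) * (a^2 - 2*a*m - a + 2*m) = a^3 - 2*a^2*m + 3*a^2 - 6*a*m - 4*a + 8*m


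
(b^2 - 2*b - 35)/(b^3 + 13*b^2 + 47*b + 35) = (b - 7)/(b^2 + 8*b + 7)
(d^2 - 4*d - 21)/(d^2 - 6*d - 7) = (d + 3)/(d + 1)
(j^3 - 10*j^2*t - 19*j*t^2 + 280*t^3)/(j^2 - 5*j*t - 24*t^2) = (j^2 - 2*j*t - 35*t^2)/(j + 3*t)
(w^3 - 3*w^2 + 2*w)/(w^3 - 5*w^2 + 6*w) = (w - 1)/(w - 3)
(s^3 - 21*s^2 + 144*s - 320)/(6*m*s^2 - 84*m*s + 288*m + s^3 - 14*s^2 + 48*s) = (s^2 - 13*s + 40)/(6*m*s - 36*m + s^2 - 6*s)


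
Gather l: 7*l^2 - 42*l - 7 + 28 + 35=7*l^2 - 42*l + 56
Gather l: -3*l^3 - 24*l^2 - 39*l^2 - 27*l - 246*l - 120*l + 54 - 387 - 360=-3*l^3 - 63*l^2 - 393*l - 693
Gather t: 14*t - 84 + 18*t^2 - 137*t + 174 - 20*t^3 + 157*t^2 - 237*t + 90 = -20*t^3 + 175*t^2 - 360*t + 180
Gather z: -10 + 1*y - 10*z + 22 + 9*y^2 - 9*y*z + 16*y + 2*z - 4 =9*y^2 + 17*y + z*(-9*y - 8) + 8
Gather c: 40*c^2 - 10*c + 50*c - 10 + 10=40*c^2 + 40*c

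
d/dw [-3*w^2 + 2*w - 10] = 2 - 6*w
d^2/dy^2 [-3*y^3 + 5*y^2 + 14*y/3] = 10 - 18*y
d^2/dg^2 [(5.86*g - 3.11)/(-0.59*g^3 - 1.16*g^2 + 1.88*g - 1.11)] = (-12.239196*g^5 - 11.072412*g^4 + 5.285488*g^3 + 50.463792*g^2 - 7.642146*g - 10.4822)/(0.205379*g^9 + 1.211388*g^8 + 0.418428*g^7 - 4.999963*g^6 + 3.224808*g^5 + 9.393288*g^4 - 18.987983*g^3 + 16.05726*g^2 - 6.949044*g + 1.367631)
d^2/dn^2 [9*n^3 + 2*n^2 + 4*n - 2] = 54*n + 4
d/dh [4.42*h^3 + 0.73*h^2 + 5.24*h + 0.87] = 13.26*h^2 + 1.46*h + 5.24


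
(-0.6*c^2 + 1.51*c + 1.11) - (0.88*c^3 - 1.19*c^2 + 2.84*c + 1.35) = -0.88*c^3 + 0.59*c^2 - 1.33*c - 0.24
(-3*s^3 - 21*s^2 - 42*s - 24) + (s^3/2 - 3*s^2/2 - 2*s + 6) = -5*s^3/2 - 45*s^2/2 - 44*s - 18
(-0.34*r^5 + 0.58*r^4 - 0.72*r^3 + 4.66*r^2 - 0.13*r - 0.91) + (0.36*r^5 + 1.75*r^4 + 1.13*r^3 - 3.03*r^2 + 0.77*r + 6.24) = 0.02*r^5 + 2.33*r^4 + 0.41*r^3 + 1.63*r^2 + 0.64*r + 5.33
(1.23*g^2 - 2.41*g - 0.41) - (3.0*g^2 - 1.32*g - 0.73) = -1.77*g^2 - 1.09*g + 0.32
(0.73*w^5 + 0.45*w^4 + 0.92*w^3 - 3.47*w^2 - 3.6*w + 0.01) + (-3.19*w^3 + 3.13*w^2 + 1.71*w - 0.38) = 0.73*w^5 + 0.45*w^4 - 2.27*w^3 - 0.34*w^2 - 1.89*w - 0.37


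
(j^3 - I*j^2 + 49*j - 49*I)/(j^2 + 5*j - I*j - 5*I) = (j^2 + 49)/(j + 5)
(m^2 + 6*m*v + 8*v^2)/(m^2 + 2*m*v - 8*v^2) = (-m - 2*v)/(-m + 2*v)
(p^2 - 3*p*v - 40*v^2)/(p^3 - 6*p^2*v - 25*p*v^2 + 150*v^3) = (p - 8*v)/(p^2 - 11*p*v + 30*v^2)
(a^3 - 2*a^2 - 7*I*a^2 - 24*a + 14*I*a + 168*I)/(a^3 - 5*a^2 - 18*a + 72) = (a - 7*I)/(a - 3)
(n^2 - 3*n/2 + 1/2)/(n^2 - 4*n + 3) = (n - 1/2)/(n - 3)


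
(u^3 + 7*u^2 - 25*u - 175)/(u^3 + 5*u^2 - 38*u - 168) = (u^2 - 25)/(u^2 - 2*u - 24)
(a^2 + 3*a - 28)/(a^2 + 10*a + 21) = (a - 4)/(a + 3)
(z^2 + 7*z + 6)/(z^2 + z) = (z + 6)/z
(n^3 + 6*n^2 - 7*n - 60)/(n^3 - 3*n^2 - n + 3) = (n^2 + 9*n + 20)/(n^2 - 1)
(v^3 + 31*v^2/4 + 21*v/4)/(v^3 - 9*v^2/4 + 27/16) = 4*v*(v + 7)/(4*v^2 - 12*v + 9)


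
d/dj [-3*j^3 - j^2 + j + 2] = -9*j^2 - 2*j + 1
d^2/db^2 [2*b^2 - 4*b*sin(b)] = 4*b*sin(b) - 8*cos(b) + 4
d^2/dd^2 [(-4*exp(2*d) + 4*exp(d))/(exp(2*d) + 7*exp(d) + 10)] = (32*exp(4*d) - 64*exp(3*d) - 1080*exp(2*d) - 1880*exp(d) + 400)*exp(d)/(exp(6*d) + 21*exp(5*d) + 177*exp(4*d) + 763*exp(3*d) + 1770*exp(2*d) + 2100*exp(d) + 1000)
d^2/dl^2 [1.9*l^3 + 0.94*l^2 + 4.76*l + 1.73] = 11.4*l + 1.88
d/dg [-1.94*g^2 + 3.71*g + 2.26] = 3.71 - 3.88*g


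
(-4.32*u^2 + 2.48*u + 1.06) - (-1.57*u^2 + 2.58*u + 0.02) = -2.75*u^2 - 0.1*u + 1.04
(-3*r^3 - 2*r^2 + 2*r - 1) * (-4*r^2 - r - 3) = 12*r^5 + 11*r^4 + 3*r^3 + 8*r^2 - 5*r + 3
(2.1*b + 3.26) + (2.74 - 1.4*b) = 0.7*b + 6.0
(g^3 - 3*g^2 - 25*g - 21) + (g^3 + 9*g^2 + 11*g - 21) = 2*g^3 + 6*g^2 - 14*g - 42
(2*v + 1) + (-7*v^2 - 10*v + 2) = -7*v^2 - 8*v + 3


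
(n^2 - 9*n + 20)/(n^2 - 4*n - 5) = (n - 4)/(n + 1)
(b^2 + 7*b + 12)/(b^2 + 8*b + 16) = (b + 3)/(b + 4)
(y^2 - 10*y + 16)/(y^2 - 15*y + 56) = (y - 2)/(y - 7)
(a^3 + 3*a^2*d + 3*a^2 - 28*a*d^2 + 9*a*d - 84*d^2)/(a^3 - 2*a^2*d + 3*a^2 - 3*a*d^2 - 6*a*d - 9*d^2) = (a^2 + 3*a*d - 28*d^2)/(a^2 - 2*a*d - 3*d^2)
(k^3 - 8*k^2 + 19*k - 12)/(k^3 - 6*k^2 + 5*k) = (k^2 - 7*k + 12)/(k*(k - 5))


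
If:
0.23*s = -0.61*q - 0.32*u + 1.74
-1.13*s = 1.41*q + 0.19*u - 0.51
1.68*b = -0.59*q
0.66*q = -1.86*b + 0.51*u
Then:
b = -1.76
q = 5.01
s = -5.81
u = 0.07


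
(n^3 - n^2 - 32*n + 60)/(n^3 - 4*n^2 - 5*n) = (n^2 + 4*n - 12)/(n*(n + 1))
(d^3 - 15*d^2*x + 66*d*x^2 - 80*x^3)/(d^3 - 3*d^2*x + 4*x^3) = (-d^2 + 13*d*x - 40*x^2)/(-d^2 + d*x + 2*x^2)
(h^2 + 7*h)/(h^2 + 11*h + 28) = h/(h + 4)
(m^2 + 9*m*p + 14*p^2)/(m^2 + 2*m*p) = (m + 7*p)/m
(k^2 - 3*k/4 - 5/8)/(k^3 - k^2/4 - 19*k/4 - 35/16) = 2*(4*k - 5)/(8*k^2 - 6*k - 35)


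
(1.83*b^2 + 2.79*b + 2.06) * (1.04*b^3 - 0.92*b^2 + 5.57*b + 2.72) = 1.9032*b^5 + 1.218*b^4 + 9.7687*b^3 + 18.6227*b^2 + 19.063*b + 5.6032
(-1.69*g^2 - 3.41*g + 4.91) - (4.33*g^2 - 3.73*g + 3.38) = -6.02*g^2 + 0.32*g + 1.53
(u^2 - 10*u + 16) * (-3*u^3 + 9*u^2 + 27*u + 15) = -3*u^5 + 39*u^4 - 111*u^3 - 111*u^2 + 282*u + 240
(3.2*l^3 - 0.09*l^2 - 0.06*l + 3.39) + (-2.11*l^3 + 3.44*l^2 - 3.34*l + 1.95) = 1.09*l^3 + 3.35*l^2 - 3.4*l + 5.34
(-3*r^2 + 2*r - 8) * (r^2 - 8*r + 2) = -3*r^4 + 26*r^3 - 30*r^2 + 68*r - 16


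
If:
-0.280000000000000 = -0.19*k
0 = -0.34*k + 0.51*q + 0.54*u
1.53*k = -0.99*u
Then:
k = 1.47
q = 3.39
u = -2.28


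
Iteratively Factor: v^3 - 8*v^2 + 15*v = (v - 5)*(v^2 - 3*v) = v*(v - 5)*(v - 3)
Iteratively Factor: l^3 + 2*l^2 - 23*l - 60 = (l + 3)*(l^2 - l - 20) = (l + 3)*(l + 4)*(l - 5)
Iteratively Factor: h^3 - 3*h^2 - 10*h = (h)*(h^2 - 3*h - 10) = h*(h - 5)*(h + 2)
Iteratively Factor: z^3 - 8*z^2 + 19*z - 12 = (z - 3)*(z^2 - 5*z + 4) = (z - 4)*(z - 3)*(z - 1)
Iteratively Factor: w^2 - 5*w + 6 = (w - 3)*(w - 2)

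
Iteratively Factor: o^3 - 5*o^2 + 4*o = (o - 1)*(o^2 - 4*o) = o*(o - 1)*(o - 4)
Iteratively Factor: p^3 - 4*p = (p + 2)*(p^2 - 2*p) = (p - 2)*(p + 2)*(p)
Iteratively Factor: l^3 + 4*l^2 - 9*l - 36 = (l - 3)*(l^2 + 7*l + 12) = (l - 3)*(l + 3)*(l + 4)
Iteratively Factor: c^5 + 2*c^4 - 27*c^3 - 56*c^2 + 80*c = (c - 5)*(c^4 + 7*c^3 + 8*c^2 - 16*c) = (c - 5)*(c + 4)*(c^3 + 3*c^2 - 4*c) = (c - 5)*(c + 4)^2*(c^2 - c) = (c - 5)*(c - 1)*(c + 4)^2*(c)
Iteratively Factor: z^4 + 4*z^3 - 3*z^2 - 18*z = (z + 3)*(z^3 + z^2 - 6*z) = z*(z + 3)*(z^2 + z - 6) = z*(z - 2)*(z + 3)*(z + 3)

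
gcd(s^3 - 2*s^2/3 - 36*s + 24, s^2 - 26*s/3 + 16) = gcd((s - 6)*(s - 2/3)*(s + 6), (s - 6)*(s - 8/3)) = s - 6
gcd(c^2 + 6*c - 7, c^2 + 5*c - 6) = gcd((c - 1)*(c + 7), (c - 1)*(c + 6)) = c - 1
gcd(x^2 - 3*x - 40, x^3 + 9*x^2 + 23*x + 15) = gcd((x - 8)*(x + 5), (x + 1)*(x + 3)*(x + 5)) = x + 5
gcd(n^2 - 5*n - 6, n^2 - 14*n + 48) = n - 6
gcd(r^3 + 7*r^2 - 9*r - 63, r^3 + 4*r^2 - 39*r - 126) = r^2 + 10*r + 21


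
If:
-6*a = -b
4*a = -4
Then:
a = -1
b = -6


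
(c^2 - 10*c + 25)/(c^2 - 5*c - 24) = (-c^2 + 10*c - 25)/(-c^2 + 5*c + 24)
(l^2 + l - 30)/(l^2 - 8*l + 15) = (l + 6)/(l - 3)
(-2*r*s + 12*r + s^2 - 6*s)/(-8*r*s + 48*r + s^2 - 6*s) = (2*r - s)/(8*r - s)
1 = 1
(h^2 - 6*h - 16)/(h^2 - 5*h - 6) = (-h^2 + 6*h + 16)/(-h^2 + 5*h + 6)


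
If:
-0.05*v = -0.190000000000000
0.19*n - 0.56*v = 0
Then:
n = 11.20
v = 3.80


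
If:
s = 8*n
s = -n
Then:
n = 0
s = 0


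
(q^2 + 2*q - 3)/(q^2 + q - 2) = (q + 3)/(q + 2)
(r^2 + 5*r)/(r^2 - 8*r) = (r + 5)/(r - 8)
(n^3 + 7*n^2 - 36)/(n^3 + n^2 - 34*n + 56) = (n^2 + 9*n + 18)/(n^2 + 3*n - 28)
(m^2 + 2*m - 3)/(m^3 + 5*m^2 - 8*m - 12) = (m^2 + 2*m - 3)/(m^3 + 5*m^2 - 8*m - 12)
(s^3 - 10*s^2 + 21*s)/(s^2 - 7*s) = s - 3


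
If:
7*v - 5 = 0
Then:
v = 5/7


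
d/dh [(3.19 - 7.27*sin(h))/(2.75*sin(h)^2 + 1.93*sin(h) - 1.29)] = (19.9925*sin(h)^2 - 17.545*sin(h) + 3.2216)*cos(h)/(7.5625*sin(h)^4 + 10.615*sin(h)^3 - 3.3701*sin(h)^2 - 4.9794*sin(h) + 1.6641)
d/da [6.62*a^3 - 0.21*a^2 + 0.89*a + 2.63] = 19.86*a^2 - 0.42*a + 0.89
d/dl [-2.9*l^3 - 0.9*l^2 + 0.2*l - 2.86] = -8.7*l^2 - 1.8*l + 0.2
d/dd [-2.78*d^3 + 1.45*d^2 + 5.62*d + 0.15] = -8.34*d^2 + 2.9*d + 5.62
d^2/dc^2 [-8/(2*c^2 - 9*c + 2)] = 16*(4*c^2 - 18*c - (4*c - 9)^2 + 4)/(2*c^2 - 9*c + 2)^3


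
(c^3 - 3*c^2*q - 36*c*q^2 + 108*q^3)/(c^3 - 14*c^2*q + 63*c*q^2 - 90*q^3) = (-c - 6*q)/(-c + 5*q)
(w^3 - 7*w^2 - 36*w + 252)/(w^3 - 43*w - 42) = (w - 6)/(w + 1)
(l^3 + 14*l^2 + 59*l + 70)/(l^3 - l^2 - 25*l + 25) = (l^2 + 9*l + 14)/(l^2 - 6*l + 5)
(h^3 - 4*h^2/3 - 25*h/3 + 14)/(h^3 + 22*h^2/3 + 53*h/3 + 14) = (3*h^2 - 13*h + 14)/(3*h^2 + 13*h + 14)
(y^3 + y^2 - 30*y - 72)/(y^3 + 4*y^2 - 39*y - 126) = (y + 4)/(y + 7)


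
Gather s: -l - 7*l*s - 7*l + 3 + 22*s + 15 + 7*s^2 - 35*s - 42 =-8*l + 7*s^2 + s*(-7*l - 13) - 24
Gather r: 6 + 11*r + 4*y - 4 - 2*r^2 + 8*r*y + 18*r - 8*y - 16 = -2*r^2 + r*(8*y + 29) - 4*y - 14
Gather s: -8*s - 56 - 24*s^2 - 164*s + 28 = -24*s^2 - 172*s - 28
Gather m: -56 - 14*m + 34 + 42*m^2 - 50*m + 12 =42*m^2 - 64*m - 10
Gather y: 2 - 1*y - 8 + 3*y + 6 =2*y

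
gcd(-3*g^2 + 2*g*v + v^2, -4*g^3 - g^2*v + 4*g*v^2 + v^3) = -g + v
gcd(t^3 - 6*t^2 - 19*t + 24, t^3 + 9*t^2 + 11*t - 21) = t^2 + 2*t - 3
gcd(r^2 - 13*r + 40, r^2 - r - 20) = r - 5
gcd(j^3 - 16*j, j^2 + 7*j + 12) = j + 4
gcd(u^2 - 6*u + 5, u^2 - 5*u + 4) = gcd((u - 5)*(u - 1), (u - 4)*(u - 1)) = u - 1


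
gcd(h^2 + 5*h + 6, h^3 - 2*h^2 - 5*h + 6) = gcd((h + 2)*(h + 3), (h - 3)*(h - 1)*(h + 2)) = h + 2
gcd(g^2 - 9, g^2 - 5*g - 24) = g + 3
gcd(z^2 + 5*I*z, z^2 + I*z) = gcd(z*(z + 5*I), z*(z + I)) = z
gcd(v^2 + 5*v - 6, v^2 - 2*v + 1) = v - 1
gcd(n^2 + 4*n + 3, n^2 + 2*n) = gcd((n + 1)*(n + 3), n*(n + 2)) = 1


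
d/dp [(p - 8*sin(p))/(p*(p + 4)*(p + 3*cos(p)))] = (3*p^3*sin(p) - 8*p^3*cos(p) - 2*p^3 + 36*p^2*sin(p) - 35*p^2*cos(p) - 28*p^2 + 64*p*sin(p) + 24*p*sin(2*p) - 96*p + 48*sin(2*p))/(p^2*(p + 4)^2*(p + 3*cos(p))^2)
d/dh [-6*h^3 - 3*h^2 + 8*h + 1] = -18*h^2 - 6*h + 8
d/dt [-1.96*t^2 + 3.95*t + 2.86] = 3.95 - 3.92*t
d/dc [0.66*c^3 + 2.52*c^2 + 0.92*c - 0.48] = 1.98*c^2 + 5.04*c + 0.92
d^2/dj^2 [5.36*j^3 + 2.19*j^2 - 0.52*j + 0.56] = 32.16*j + 4.38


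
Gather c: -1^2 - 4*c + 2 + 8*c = 4*c + 1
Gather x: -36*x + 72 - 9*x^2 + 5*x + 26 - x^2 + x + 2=-10*x^2 - 30*x + 100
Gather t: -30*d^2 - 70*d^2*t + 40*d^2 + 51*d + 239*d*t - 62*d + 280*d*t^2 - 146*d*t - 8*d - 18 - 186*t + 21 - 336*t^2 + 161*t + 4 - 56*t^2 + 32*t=10*d^2 - 19*d + t^2*(280*d - 392) + t*(-70*d^2 + 93*d + 7) + 7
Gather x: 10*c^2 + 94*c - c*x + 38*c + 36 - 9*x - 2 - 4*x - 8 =10*c^2 + 132*c + x*(-c - 13) + 26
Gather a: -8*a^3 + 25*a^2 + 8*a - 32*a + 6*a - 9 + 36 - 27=-8*a^3 + 25*a^2 - 18*a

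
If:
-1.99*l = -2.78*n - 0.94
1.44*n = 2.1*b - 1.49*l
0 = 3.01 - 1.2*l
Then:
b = 2.78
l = 2.51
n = 1.46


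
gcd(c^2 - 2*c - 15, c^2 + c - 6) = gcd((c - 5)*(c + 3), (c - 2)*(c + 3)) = c + 3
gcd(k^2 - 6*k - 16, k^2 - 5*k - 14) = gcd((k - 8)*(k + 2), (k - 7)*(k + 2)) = k + 2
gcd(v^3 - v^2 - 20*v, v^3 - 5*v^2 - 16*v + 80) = v^2 - v - 20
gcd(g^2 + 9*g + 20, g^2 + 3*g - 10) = g + 5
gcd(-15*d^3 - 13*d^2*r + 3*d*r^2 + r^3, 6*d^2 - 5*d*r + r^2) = -3*d + r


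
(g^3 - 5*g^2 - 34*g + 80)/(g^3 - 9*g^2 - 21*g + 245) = (g^2 - 10*g + 16)/(g^2 - 14*g + 49)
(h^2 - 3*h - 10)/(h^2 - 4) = (h - 5)/(h - 2)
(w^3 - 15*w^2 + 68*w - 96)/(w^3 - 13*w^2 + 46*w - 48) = (w - 4)/(w - 2)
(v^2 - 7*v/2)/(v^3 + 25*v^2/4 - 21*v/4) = 2*(2*v - 7)/(4*v^2 + 25*v - 21)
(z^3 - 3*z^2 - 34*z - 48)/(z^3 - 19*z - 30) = (z - 8)/(z - 5)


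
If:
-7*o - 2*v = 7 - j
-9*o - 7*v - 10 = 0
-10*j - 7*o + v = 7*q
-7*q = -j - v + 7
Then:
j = 14/13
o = -9/13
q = -12/13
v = -7/13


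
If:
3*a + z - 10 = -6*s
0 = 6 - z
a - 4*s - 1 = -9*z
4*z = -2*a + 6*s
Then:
No Solution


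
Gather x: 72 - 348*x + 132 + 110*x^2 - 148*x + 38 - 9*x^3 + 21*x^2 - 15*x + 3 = -9*x^3 + 131*x^2 - 511*x + 245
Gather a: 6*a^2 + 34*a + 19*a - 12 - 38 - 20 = 6*a^2 + 53*a - 70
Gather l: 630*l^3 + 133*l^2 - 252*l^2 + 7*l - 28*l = 630*l^3 - 119*l^2 - 21*l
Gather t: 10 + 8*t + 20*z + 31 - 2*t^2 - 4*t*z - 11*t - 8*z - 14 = -2*t^2 + t*(-4*z - 3) + 12*z + 27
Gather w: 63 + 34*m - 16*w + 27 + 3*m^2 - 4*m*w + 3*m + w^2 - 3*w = 3*m^2 + 37*m + w^2 + w*(-4*m - 19) + 90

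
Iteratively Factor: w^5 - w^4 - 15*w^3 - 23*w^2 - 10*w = (w)*(w^4 - w^3 - 15*w^2 - 23*w - 10) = w*(w + 1)*(w^3 - 2*w^2 - 13*w - 10) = w*(w + 1)^2*(w^2 - 3*w - 10) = w*(w - 5)*(w + 1)^2*(w + 2)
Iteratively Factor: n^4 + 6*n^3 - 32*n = (n + 4)*(n^3 + 2*n^2 - 8*n) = (n + 4)^2*(n^2 - 2*n) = (n - 2)*(n + 4)^2*(n)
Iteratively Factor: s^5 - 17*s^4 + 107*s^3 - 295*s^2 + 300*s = (s - 5)*(s^4 - 12*s^3 + 47*s^2 - 60*s) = s*(s - 5)*(s^3 - 12*s^2 + 47*s - 60) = s*(s - 5)^2*(s^2 - 7*s + 12) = s*(s - 5)^2*(s - 3)*(s - 4)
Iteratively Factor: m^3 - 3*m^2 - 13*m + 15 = (m - 1)*(m^2 - 2*m - 15) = (m - 5)*(m - 1)*(m + 3)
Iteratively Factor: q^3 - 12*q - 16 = (q - 4)*(q^2 + 4*q + 4) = (q - 4)*(q + 2)*(q + 2)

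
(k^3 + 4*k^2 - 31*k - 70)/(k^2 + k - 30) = (k^2 + 9*k + 14)/(k + 6)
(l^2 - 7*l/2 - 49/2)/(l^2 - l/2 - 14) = (l - 7)/(l - 4)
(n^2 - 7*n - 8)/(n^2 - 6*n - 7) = (n - 8)/(n - 7)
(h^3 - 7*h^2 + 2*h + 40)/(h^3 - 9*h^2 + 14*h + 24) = (h^2 - 3*h - 10)/(h^2 - 5*h - 6)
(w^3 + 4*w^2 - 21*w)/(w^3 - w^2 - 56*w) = (w - 3)/(w - 8)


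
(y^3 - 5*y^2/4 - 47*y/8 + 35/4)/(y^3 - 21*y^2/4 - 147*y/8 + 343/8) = (2*y^2 + y - 10)/(2*y^2 - 7*y - 49)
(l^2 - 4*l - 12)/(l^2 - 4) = (l - 6)/(l - 2)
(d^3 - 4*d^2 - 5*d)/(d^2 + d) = d - 5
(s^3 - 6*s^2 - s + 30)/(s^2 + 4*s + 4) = (s^2 - 8*s + 15)/(s + 2)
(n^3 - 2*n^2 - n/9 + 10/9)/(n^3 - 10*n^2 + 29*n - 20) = (n^2 - n - 10/9)/(n^2 - 9*n + 20)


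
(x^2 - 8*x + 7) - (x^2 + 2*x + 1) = 6 - 10*x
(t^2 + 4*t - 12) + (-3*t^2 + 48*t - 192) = -2*t^2 + 52*t - 204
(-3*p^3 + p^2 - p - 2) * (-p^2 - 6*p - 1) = 3*p^5 + 17*p^4 - 2*p^3 + 7*p^2 + 13*p + 2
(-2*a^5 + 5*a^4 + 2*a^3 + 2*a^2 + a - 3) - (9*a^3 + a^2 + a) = -2*a^5 + 5*a^4 - 7*a^3 + a^2 - 3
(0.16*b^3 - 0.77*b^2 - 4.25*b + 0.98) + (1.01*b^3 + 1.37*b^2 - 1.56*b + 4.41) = 1.17*b^3 + 0.6*b^2 - 5.81*b + 5.39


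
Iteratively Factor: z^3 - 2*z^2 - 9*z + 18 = (z - 3)*(z^2 + z - 6) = (z - 3)*(z + 3)*(z - 2)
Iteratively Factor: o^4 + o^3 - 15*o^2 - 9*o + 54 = (o - 3)*(o^3 + 4*o^2 - 3*o - 18) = (o - 3)*(o + 3)*(o^2 + o - 6) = (o - 3)*(o + 3)^2*(o - 2)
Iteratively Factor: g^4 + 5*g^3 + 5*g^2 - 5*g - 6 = (g + 1)*(g^3 + 4*g^2 + g - 6) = (g + 1)*(g + 3)*(g^2 + g - 2) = (g + 1)*(g + 2)*(g + 3)*(g - 1)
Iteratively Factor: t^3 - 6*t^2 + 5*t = (t - 5)*(t^2 - t) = (t - 5)*(t - 1)*(t)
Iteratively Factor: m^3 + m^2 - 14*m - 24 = (m - 4)*(m^2 + 5*m + 6) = (m - 4)*(m + 3)*(m + 2)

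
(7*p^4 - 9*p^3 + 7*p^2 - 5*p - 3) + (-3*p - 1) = 7*p^4 - 9*p^3 + 7*p^2 - 8*p - 4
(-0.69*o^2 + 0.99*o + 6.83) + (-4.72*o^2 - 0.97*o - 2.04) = -5.41*o^2 + 0.02*o + 4.79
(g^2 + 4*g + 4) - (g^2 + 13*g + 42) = -9*g - 38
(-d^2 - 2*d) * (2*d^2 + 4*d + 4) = -2*d^4 - 8*d^3 - 12*d^2 - 8*d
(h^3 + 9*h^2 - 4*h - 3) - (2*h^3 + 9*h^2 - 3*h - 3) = -h^3 - h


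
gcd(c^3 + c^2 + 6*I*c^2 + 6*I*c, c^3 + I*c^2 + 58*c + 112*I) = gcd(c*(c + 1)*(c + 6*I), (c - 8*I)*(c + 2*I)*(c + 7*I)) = 1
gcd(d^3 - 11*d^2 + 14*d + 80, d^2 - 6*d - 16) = d^2 - 6*d - 16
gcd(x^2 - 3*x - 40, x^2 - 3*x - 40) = x^2 - 3*x - 40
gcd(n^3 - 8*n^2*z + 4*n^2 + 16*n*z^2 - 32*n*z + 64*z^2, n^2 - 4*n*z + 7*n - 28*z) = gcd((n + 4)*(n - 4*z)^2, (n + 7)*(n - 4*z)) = -n + 4*z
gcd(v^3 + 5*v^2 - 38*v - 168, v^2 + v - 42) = v^2 + v - 42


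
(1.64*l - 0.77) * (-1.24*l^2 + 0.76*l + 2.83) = -2.0336*l^3 + 2.2012*l^2 + 4.056*l - 2.1791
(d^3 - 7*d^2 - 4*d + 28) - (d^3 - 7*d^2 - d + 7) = 21 - 3*d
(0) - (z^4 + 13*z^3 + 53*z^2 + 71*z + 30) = -z^4 - 13*z^3 - 53*z^2 - 71*z - 30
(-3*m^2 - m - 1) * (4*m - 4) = -12*m^3 + 8*m^2 + 4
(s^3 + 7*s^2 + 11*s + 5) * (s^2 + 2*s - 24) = s^5 + 9*s^4 + s^3 - 141*s^2 - 254*s - 120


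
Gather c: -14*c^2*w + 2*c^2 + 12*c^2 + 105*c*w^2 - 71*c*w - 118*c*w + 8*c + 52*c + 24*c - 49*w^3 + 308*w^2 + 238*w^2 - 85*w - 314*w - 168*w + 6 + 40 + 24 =c^2*(14 - 14*w) + c*(105*w^2 - 189*w + 84) - 49*w^3 + 546*w^2 - 567*w + 70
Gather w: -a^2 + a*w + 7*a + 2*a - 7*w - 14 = -a^2 + 9*a + w*(a - 7) - 14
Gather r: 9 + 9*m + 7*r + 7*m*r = 9*m + r*(7*m + 7) + 9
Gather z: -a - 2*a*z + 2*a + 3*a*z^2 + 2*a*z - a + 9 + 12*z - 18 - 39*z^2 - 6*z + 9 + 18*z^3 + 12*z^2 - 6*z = 18*z^3 + z^2*(3*a - 27)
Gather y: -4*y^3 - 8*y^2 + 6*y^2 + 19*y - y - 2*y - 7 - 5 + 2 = -4*y^3 - 2*y^2 + 16*y - 10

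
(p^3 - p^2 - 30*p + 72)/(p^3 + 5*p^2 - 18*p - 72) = (p - 3)/(p + 3)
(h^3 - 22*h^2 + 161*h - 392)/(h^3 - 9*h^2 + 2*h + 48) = (h^2 - 14*h + 49)/(h^2 - h - 6)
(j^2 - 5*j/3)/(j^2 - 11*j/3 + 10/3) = j/(j - 2)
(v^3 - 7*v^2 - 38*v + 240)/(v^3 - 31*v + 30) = (v - 8)/(v - 1)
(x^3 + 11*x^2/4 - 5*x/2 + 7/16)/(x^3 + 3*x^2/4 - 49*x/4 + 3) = (x^2 + 3*x - 7/4)/(x^2 + x - 12)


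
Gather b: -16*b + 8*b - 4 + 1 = -8*b - 3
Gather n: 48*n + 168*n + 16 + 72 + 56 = 216*n + 144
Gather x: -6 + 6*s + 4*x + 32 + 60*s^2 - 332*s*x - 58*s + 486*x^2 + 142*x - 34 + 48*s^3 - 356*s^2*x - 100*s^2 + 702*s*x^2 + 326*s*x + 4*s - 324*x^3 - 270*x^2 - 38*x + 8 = 48*s^3 - 40*s^2 - 48*s - 324*x^3 + x^2*(702*s + 216) + x*(-356*s^2 - 6*s + 108)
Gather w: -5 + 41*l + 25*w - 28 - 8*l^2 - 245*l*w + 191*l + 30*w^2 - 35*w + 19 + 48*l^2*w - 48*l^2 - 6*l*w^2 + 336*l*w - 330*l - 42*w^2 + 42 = -56*l^2 - 98*l + w^2*(-6*l - 12) + w*(48*l^2 + 91*l - 10) + 28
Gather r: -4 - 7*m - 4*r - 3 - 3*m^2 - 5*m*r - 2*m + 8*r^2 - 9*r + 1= -3*m^2 - 9*m + 8*r^2 + r*(-5*m - 13) - 6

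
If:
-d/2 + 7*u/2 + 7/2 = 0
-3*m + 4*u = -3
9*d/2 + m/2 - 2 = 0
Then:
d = 91/193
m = -47/193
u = -180/193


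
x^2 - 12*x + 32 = (x - 8)*(x - 4)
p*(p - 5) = p^2 - 5*p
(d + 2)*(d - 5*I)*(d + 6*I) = d^3 + 2*d^2 + I*d^2 + 30*d + 2*I*d + 60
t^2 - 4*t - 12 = (t - 6)*(t + 2)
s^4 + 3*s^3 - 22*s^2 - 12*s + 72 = (s - 3)*(s - 2)*(s + 2)*(s + 6)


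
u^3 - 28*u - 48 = (u - 6)*(u + 2)*(u + 4)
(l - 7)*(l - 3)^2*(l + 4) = l^4 - 9*l^3 - l^2 + 141*l - 252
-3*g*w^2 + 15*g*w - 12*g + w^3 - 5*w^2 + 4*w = (-3*g + w)*(w - 4)*(w - 1)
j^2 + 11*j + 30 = (j + 5)*(j + 6)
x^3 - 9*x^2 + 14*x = x*(x - 7)*(x - 2)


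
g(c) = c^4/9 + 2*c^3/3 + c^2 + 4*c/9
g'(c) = 4*c^3/9 + 2*c^2 + 2*c + 4/9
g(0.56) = 0.69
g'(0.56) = 2.27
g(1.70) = 7.85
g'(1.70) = 11.81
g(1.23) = 3.55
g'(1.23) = 6.76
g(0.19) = 0.13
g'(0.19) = 0.90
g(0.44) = 0.45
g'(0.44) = 1.75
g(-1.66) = -0.19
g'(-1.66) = 0.60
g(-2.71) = -1.14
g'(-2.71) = 0.87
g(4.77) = 154.75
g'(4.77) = 103.73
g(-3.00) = -1.33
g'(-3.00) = 0.44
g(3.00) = 37.33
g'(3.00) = 36.44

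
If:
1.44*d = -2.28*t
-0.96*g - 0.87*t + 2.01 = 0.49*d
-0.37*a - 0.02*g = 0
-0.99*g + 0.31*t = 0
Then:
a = -0.09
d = -8.06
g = 1.59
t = 5.09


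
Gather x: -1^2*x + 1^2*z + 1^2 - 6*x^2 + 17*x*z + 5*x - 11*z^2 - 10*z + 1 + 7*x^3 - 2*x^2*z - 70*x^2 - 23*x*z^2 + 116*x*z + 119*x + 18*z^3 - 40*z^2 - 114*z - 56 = 7*x^3 + x^2*(-2*z - 76) + x*(-23*z^2 + 133*z + 123) + 18*z^3 - 51*z^2 - 123*z - 54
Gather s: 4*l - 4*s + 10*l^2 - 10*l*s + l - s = 10*l^2 + 5*l + s*(-10*l - 5)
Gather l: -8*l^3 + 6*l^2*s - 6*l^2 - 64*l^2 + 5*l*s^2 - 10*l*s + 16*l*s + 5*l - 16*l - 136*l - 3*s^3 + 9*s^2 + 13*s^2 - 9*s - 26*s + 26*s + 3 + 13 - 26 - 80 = -8*l^3 + l^2*(6*s - 70) + l*(5*s^2 + 6*s - 147) - 3*s^3 + 22*s^2 - 9*s - 90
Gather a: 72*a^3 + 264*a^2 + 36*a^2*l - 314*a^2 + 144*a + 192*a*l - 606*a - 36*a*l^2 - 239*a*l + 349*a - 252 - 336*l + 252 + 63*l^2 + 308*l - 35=72*a^3 + a^2*(36*l - 50) + a*(-36*l^2 - 47*l - 113) + 63*l^2 - 28*l - 35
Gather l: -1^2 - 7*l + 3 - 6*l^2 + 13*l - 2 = -6*l^2 + 6*l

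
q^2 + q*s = q*(q + s)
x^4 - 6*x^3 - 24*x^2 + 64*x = x*(x - 8)*(x - 2)*(x + 4)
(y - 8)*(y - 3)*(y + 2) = y^3 - 9*y^2 + 2*y + 48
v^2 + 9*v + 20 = (v + 4)*(v + 5)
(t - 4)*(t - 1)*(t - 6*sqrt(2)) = t^3 - 6*sqrt(2)*t^2 - 5*t^2 + 4*t + 30*sqrt(2)*t - 24*sqrt(2)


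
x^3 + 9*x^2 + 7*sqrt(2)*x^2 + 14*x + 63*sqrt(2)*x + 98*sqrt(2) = (x + 2)*(x + 7)*(x + 7*sqrt(2))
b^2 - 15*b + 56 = (b - 8)*(b - 7)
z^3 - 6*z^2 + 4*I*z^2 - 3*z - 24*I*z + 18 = (z - 6)*(z + I)*(z + 3*I)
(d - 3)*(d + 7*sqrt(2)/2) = d^2 - 3*d + 7*sqrt(2)*d/2 - 21*sqrt(2)/2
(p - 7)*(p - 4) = p^2 - 11*p + 28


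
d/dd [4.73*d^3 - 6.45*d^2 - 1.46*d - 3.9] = 14.19*d^2 - 12.9*d - 1.46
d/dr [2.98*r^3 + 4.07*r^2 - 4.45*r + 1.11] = 8.94*r^2 + 8.14*r - 4.45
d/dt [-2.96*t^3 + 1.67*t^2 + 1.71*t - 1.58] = -8.88*t^2 + 3.34*t + 1.71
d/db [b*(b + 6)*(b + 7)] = 3*b^2 + 26*b + 42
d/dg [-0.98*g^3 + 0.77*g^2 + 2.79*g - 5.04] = -2.94*g^2 + 1.54*g + 2.79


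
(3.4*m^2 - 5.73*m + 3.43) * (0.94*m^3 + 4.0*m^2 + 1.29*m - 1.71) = 3.196*m^5 + 8.2138*m^4 - 15.3098*m^3 + 0.5143*m^2 + 14.223*m - 5.8653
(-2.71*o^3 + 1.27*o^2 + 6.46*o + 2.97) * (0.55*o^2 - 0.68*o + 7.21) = -1.4905*o^5 + 2.5413*o^4 - 16.8497*o^3 + 6.3974*o^2 + 44.557*o + 21.4137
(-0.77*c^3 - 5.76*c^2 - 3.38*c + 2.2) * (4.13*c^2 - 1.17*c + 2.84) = -3.1801*c^5 - 22.8879*c^4 - 9.407*c^3 - 3.3178*c^2 - 12.1732*c + 6.248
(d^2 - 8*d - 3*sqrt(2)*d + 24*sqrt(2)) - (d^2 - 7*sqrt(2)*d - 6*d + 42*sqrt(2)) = -2*d + 4*sqrt(2)*d - 18*sqrt(2)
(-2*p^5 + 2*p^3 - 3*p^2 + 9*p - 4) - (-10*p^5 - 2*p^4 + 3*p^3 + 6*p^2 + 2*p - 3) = 8*p^5 + 2*p^4 - p^3 - 9*p^2 + 7*p - 1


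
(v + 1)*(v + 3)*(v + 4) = v^3 + 8*v^2 + 19*v + 12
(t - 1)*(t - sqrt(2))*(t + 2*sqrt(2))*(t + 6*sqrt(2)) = t^4 - t^3 + 7*sqrt(2)*t^3 - 7*sqrt(2)*t^2 + 8*t^2 - 24*sqrt(2)*t - 8*t + 24*sqrt(2)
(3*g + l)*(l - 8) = 3*g*l - 24*g + l^2 - 8*l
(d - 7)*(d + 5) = d^2 - 2*d - 35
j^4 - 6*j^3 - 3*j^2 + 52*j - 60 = (j - 5)*(j - 2)^2*(j + 3)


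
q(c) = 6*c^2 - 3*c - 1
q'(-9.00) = -111.00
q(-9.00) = 512.00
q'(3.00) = 33.00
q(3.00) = 44.00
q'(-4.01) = -51.12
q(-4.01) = 107.51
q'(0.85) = 7.20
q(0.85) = 0.78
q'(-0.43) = -8.16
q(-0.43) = 1.40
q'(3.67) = 41.04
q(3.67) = 68.80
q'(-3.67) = -47.04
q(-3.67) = 90.82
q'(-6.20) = -77.40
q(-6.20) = 248.24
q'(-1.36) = -19.32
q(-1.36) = 14.18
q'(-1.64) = -22.68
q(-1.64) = 20.06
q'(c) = 12*c - 3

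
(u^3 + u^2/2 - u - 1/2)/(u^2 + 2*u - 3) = (2*u^2 + 3*u + 1)/(2*(u + 3))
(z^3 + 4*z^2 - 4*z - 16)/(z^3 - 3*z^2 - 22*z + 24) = (z^2 - 4)/(z^2 - 7*z + 6)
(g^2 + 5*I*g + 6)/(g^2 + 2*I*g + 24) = (g - I)/(g - 4*I)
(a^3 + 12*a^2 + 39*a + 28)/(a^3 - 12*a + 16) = (a^2 + 8*a + 7)/(a^2 - 4*a + 4)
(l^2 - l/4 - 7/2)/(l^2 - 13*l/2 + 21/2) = (4*l^2 - l - 14)/(2*(2*l^2 - 13*l + 21))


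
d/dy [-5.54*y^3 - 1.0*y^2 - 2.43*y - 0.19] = -16.62*y^2 - 2.0*y - 2.43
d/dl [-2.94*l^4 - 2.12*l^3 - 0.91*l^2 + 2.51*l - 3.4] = -11.76*l^3 - 6.36*l^2 - 1.82*l + 2.51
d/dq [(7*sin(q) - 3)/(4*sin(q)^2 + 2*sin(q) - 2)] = (-7*sin(q)^2 + 6*sin(q) - 2)*cos(q)/((sin(q) + 1)^2*(2*sin(q) - 1)^2)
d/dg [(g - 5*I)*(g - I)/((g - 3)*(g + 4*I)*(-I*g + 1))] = (-I*g^4 - 12*g^3 + g^2*(33 - 19*I) + g*(-50 - 6*I) + 147 - 20*I)/(g^6 + g^5*(-6 + 10*I) + g^4*(-24 - 60*I) + g^3*(198 + 50*I) + g^2*(-281 + 240*I) + g*(-96 - 360*I) + 144)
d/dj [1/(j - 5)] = -1/(j - 5)^2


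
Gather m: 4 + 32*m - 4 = 32*m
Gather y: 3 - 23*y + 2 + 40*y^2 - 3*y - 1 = 40*y^2 - 26*y + 4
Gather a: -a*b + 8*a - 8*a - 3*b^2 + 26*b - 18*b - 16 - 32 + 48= -a*b - 3*b^2 + 8*b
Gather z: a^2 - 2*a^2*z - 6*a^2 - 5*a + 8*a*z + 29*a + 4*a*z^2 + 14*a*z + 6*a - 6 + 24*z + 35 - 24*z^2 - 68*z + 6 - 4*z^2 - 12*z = -5*a^2 + 30*a + z^2*(4*a - 28) + z*(-2*a^2 + 22*a - 56) + 35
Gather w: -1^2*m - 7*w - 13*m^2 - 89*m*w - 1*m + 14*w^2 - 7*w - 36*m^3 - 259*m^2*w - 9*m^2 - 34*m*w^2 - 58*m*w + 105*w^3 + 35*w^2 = -36*m^3 - 22*m^2 - 2*m + 105*w^3 + w^2*(49 - 34*m) + w*(-259*m^2 - 147*m - 14)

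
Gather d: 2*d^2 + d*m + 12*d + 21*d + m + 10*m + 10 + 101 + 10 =2*d^2 + d*(m + 33) + 11*m + 121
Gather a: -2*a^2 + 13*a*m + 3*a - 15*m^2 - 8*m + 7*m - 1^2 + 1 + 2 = -2*a^2 + a*(13*m + 3) - 15*m^2 - m + 2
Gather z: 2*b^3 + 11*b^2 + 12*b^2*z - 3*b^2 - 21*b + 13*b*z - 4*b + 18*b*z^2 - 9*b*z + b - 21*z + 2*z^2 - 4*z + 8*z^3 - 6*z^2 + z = 2*b^3 + 8*b^2 - 24*b + 8*z^3 + z^2*(18*b - 4) + z*(12*b^2 + 4*b - 24)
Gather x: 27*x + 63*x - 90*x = 0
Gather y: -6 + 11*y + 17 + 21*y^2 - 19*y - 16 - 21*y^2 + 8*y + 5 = 0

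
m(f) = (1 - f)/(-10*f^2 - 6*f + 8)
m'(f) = (1 - f)*(20*f + 6)/(-10*f^2 - 6*f + 8)^2 - 1/(-10*f^2 - 6*f + 8)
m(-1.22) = 5.09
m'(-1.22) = -217.17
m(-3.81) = -0.04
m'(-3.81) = -0.02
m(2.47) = 0.02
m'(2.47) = -0.00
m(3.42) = 0.02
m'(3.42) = -0.00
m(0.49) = 0.19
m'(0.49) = 0.76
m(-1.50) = -0.45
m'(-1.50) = -1.80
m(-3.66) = -0.04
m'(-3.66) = -0.02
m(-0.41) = 0.16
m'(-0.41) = -0.15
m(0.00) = 0.12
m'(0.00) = -0.03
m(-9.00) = -0.01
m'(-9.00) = 0.00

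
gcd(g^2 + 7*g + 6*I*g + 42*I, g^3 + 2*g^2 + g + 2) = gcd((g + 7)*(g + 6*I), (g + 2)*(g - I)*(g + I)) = 1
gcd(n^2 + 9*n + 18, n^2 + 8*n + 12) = n + 6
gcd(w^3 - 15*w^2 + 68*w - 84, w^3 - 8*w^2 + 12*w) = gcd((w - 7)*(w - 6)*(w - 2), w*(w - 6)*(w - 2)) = w^2 - 8*w + 12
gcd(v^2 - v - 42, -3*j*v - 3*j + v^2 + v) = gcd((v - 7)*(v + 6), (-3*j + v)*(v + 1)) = 1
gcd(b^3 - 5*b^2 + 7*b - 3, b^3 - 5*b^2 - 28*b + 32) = b - 1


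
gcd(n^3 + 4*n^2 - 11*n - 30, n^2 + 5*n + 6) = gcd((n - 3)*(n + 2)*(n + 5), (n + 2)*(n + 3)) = n + 2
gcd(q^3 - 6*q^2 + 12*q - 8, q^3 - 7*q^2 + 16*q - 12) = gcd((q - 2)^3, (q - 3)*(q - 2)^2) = q^2 - 4*q + 4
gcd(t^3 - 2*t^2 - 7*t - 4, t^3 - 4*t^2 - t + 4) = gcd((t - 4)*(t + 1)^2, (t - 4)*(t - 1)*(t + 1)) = t^2 - 3*t - 4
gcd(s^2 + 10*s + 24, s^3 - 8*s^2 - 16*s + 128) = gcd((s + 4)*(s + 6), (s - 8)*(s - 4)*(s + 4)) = s + 4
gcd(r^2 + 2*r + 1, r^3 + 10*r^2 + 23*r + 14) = r + 1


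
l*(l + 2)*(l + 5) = l^3 + 7*l^2 + 10*l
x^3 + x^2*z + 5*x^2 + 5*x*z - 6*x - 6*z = (x - 1)*(x + 6)*(x + z)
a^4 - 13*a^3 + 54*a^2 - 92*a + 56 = (a - 7)*(a - 2)^3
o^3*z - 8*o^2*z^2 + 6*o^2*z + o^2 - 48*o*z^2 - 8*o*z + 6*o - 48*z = (o + 6)*(o - 8*z)*(o*z + 1)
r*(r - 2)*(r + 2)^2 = r^4 + 2*r^3 - 4*r^2 - 8*r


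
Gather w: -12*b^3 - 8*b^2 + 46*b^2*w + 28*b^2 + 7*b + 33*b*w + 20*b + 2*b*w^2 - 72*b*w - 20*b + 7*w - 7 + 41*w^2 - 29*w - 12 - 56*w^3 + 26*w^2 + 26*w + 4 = -12*b^3 + 20*b^2 + 7*b - 56*w^3 + w^2*(2*b + 67) + w*(46*b^2 - 39*b + 4) - 15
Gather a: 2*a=2*a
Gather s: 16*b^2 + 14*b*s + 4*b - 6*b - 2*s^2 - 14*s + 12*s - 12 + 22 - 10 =16*b^2 - 2*b - 2*s^2 + s*(14*b - 2)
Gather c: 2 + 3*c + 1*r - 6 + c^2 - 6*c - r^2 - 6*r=c^2 - 3*c - r^2 - 5*r - 4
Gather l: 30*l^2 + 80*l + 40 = 30*l^2 + 80*l + 40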